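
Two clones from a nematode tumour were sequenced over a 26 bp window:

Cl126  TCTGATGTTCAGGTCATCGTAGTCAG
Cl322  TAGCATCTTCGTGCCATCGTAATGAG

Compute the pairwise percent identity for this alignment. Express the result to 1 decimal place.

65.4%

Mismatches occur at site 2 (C↔A), site 3 (T↔G), site 4 (G↔C), site 7 (G↔C), site 11 (A↔G), site 12 (G↔T), site 14 (T↔C), site 22 (G↔A), site 24 (C↔G).
17 of the 26 sites match, so the percent identity is 17/26 × 100 = 65.4%.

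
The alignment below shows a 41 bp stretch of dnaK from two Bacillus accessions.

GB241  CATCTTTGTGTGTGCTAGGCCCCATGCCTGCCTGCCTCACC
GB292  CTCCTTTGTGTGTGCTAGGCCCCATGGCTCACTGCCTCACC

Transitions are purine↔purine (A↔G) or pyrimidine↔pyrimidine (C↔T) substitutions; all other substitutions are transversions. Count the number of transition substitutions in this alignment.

1

Differing sites — 2:A/T (Tv); 3:T/C (Ti); 27:C/G (Tv); 30:G/C (Tv); 31:C/A (Tv).
Of the 5 differences, 1 transition and 4 transversions, so the answer is 1.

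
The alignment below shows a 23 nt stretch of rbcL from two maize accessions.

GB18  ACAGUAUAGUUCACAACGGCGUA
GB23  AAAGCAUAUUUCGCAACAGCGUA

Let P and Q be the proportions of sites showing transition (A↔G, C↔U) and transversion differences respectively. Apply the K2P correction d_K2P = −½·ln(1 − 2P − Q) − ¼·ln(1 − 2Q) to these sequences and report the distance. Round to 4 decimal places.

Differing sites — 2:C/A (Tv); 5:U/C (Ti); 9:G/U (Tv); 13:A/G (Ti); 18:G/A (Ti).
Of the 5 differences, 3 transitions and 2 transversions over 23 sites: P = 3/23 = 0.130435, Q = 2/23 = 0.086957.
d = −0.5·ln(0.652173) − 0.25·ln(0.826086) = −0.5·(-0.427445) − 0.25·(-0.191056) = 0.2615.

0.2615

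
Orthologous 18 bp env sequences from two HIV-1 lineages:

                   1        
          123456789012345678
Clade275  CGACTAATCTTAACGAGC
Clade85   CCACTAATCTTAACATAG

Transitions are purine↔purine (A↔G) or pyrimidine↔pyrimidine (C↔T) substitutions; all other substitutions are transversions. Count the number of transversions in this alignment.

Mismatches occur at site 2 (G↔C, transversion), site 15 (G↔A, transition), site 16 (A↔T, transversion), site 17 (G↔A, transition), site 18 (C↔G, transversion).
Of the 5 differences, 2 transitions and 3 transversions, so the answer is 3.

3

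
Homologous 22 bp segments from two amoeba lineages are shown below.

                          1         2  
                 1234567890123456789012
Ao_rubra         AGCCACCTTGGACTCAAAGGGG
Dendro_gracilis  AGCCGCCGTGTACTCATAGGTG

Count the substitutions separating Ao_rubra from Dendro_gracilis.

Differing sites — 5:A/G; 8:T/G; 11:G/T; 17:A/T; 21:G/T.
That gives 5 mismatches out of 22 aligned sites, so the Hamming distance is 5.

5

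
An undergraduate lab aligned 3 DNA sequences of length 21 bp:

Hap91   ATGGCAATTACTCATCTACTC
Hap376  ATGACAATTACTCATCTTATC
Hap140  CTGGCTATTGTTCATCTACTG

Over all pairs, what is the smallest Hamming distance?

Pairwise Hamming distances:
  Hap91 vs Hap376: 3
  Hap91 vs Hap140: 5
  Hap376 vs Hap140: 8
The smallest is 3, between Hap91 and Hap376.

3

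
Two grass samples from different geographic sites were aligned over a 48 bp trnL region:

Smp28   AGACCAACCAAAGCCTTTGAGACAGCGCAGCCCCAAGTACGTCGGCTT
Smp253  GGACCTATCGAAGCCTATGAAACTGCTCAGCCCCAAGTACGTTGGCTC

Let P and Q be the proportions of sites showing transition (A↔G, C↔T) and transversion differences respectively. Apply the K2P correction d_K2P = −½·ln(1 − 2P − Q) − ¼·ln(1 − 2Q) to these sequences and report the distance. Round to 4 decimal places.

Differing sites — 1:A/G (Ti); 6:A/T (Tv); 8:C/T (Ti); 10:A/G (Ti); 17:T/A (Tv); 21:G/A (Ti); 24:A/T (Tv); 27:G/T (Tv); 43:C/T (Ti); 48:T/C (Ti).
Of the 10 differences, 6 transitions and 4 transversions over 48 sites: P = 6/48 = 0.125000, Q = 4/48 = 0.083333.
d = −0.5·ln(0.666667) − 0.25·ln(0.833334) = −0.5·(-0.405465) − 0.25·(-0.182321) = 0.2483.

0.2483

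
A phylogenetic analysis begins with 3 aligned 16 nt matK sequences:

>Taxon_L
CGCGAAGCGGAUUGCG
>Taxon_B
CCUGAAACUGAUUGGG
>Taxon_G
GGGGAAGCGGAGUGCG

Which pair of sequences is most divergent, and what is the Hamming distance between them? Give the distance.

Pairwise Hamming distances:
  Taxon_L vs Taxon_B: 5
  Taxon_L vs Taxon_G: 3
  Taxon_B vs Taxon_G: 7
The largest is 7, between Taxon_B and Taxon_G.

7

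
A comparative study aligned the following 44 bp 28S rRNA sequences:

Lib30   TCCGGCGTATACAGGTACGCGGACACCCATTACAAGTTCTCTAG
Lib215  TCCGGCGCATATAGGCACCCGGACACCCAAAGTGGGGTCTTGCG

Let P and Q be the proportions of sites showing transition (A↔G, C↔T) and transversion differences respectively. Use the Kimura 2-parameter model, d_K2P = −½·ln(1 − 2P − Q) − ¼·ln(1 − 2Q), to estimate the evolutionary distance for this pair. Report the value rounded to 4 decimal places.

0.4262

Mismatches occur at site 8 (T→C, transition), site 12 (C→T, transition), site 16 (T→C, transition), site 19 (G→C, transversion), site 30 (T→A, transversion), site 31 (T→A, transversion), site 32 (A→G, transition), site 33 (C→T, transition), site 34 (A→G, transition), site 35 (A→G, transition), site 37 (T→G, transversion), site 41 (C→T, transition), site 42 (T→G, transversion), site 43 (A→C, transversion).
Of the 14 differences, 8 transitions and 6 transversions over 44 sites: P = 8/44 = 0.181818, Q = 6/44 = 0.136364.
d = −0.5·ln(0.500000) − 0.25·ln(0.727272) = −0.5·(-0.693147) − 0.25·(-0.318455) = 0.4262.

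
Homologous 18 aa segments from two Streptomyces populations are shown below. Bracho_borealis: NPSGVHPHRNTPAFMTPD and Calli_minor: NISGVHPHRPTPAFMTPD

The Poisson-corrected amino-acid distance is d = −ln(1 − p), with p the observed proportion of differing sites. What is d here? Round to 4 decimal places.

0.1178

The sequences differ at positions 2 (P/I), 10 (N/P).
p = 2/18 = 0.111111.
d = −ln(1 − 0.111111) = −ln(0.888889) = 0.1178.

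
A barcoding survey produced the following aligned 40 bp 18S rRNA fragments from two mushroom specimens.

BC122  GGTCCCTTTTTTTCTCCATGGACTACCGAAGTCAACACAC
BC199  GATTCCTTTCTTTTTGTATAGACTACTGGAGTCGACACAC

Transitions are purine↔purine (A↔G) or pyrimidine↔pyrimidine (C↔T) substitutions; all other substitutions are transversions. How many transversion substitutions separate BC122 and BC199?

The sequences differ at positions 2 (G/A, transition), 4 (C/T, transition), 10 (T/C, transition), 14 (C/T, transition), 16 (C/G, transversion), 17 (C/T, transition), 20 (G/A, transition), 27 (C/T, transition), 29 (A/G, transition), 34 (A/G, transition).
Of the 10 differences, 9 transitions and 1 transversion, so the answer is 1.

1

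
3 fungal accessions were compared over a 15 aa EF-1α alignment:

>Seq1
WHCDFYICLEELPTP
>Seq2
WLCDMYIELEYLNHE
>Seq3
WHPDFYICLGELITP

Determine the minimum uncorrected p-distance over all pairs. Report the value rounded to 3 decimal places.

0.200

Pairwise Hamming distances:
  Seq1 vs Seq2: 7
  Seq1 vs Seq3: 3
  Seq2 vs Seq3: 9
The smallest is 3 mismatches, between Seq1 and Seq3; p = 3/15 = 0.200.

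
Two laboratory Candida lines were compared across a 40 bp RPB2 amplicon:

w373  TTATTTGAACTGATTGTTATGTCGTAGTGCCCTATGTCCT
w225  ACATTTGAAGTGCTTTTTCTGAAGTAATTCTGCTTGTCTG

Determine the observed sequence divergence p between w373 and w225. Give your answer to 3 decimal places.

Differing sites — 1:T/A; 2:T/C; 10:C/G; 13:A/C; 16:G/T; 19:A/C; 22:T/A; 23:C/A; 27:G/A; 29:G/T; 31:C/T; 32:C/G; 33:T/C; 34:A/T; 39:C/T; 40:T/G.
There are 16 differences over 40 sites, so p = 16/40 = 0.400.

0.400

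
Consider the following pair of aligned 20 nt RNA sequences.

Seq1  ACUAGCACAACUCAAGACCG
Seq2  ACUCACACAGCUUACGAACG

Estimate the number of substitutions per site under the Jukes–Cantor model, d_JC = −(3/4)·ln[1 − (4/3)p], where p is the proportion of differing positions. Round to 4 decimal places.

Differing sites — 4:A/C; 5:G/A; 10:A/G; 13:C/U; 15:A/C; 18:C/A.
p = 6/20 = 0.300000.
d = −0.75 · ln(1 − (4/3)·0.300000) = −0.75 · ln(0.600000) = −0.75 · (-0.510826) = 0.3831.

0.3831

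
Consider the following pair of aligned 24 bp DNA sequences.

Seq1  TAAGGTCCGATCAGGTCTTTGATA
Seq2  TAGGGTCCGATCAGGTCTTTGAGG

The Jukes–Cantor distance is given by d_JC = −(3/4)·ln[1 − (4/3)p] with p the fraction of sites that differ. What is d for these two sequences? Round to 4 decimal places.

0.1367

Differing sites — 3:A/G; 23:T/G; 24:A/G.
p = 3/24 = 0.125000.
d = −0.75 · ln(1 − (4/3)·0.125000) = −0.75 · ln(0.833333) = −0.75 · (-0.182322) = 0.1367.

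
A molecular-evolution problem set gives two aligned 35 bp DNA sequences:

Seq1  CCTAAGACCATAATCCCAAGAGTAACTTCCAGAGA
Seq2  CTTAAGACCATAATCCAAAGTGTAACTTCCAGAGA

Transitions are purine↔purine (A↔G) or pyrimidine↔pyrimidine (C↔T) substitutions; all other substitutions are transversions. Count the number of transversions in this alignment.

Differing sites — 2:C/T (Ti); 17:C/A (Tv); 21:A/T (Tv).
Of the 3 differences, 1 transition and 2 transversions, so the answer is 2.

2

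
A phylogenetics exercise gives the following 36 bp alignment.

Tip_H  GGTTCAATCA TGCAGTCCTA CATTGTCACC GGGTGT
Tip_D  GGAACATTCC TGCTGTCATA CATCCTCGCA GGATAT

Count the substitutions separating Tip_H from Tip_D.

Mismatches occur at site 3 (T→A), site 4 (T→A), site 7 (A→T), site 10 (A→C), site 14 (A→T), site 18 (C→A), site 24 (T→C), site 25 (G→C), site 28 (A→G), site 30 (C→A), site 33 (G→A), site 35 (G→A).
That gives 12 mismatches out of 36 aligned sites, so the Hamming distance is 12.

12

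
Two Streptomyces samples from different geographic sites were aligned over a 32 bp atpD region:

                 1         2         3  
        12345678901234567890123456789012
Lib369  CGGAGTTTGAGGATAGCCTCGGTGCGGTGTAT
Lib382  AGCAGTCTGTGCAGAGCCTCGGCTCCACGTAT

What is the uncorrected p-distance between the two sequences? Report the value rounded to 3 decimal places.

The sequences differ at positions 1 (C/A), 3 (G/C), 7 (T/C), 10 (A/T), 12 (G/C), 14 (T/G), 23 (T/C), 24 (G/T), 26 (G/C), 27 (G/A), 28 (T/C).
There are 11 differences over 32 sites, so p = 11/32 = 0.344.

0.344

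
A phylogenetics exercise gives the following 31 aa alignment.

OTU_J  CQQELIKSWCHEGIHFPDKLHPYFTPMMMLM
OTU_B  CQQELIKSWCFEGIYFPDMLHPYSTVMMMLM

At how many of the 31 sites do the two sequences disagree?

5

Differing sites — 11:H/F; 15:H/Y; 19:K/M; 24:F/S; 26:P/V.
That gives 5 mismatches out of 31 aligned sites, so the Hamming distance is 5.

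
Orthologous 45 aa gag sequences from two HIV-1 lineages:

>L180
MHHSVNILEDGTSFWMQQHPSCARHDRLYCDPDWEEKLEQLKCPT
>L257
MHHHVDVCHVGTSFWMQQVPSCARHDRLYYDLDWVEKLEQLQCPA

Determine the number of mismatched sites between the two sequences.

The sequences differ at positions 4 (S/H), 6 (N/D), 7 (I/V), 8 (L/C), 9 (E/H), 10 (D/V), 19 (H/V), 30 (C/Y), 32 (P/L), 35 (E/V), 42 (K/Q), 45 (T/A).
That gives 12 mismatches out of 45 aligned sites, so the Hamming distance is 12.

12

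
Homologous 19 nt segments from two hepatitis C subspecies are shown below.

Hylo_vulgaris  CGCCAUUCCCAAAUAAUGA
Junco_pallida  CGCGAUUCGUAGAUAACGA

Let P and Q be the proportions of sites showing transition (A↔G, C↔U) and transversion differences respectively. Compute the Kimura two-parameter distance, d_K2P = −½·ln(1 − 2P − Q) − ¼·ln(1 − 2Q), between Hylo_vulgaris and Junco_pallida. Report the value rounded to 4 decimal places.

0.3324

Mismatches occur at site 4 (C/G, transversion), site 9 (C/G, transversion), site 10 (C/U, transition), site 12 (A/G, transition), site 17 (U/C, transition).
Of the 5 differences, 3 transitions and 2 transversions over 19 sites: P = 3/19 = 0.157895, Q = 2/19 = 0.105263.
d = −0.5·ln(0.578947) − 0.25·ln(0.789474) = −0.5·(-0.546544) − 0.25·(-0.236388) = 0.3324.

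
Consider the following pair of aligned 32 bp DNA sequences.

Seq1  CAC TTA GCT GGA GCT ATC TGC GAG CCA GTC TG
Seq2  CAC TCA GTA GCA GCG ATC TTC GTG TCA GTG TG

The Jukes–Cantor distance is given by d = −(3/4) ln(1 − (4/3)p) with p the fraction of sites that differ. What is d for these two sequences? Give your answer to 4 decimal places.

0.3525

The sequences differ at positions 5 (T/C), 8 (C/T), 9 (T/A), 11 (G/C), 15 (T/G), 20 (G/T), 23 (A/T), 25 (C/T), 30 (C/G).
p = 9/32 = 0.281250.
d = −0.75 · ln(1 − (4/3)·0.281250) = −0.75 · ln(0.625000) = −0.75 · (-0.470004) = 0.3525.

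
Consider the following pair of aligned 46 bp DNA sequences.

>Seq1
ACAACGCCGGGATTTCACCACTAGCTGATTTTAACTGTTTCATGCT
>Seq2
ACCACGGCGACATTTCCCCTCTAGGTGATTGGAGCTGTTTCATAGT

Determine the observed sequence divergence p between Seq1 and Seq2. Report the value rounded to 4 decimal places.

Mismatches occur at site 3 (A→C), site 7 (C→G), site 10 (G→A), site 11 (G→C), site 17 (A→C), site 20 (A→T), site 25 (C→G), site 31 (T→G), site 32 (T→G), site 34 (A→G), site 44 (G→A), site 45 (C→G).
There are 12 differences over 46 sites, so p = 12/46 = 0.2609.

0.2609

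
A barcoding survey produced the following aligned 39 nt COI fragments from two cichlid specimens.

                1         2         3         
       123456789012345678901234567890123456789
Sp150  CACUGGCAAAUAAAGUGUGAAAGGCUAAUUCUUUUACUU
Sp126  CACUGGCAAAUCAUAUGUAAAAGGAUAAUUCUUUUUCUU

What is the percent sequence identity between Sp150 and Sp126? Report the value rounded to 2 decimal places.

84.62%

Mismatches occur at site 12 (A→C), site 14 (A→U), site 15 (G→A), site 19 (G→A), site 25 (C→A), site 36 (A→U).
33 of the 39 sites match, so the percent identity is 33/39 × 100 = 84.62%.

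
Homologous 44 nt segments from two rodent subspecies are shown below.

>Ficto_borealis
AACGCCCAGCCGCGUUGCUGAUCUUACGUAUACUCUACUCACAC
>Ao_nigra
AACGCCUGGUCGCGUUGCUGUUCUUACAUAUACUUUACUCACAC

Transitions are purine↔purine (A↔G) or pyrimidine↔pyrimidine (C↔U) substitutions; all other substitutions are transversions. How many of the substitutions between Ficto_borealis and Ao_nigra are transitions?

The sequences differ at positions 7 (C/U, transition), 8 (A/G, transition), 10 (C/U, transition), 21 (A/U, transversion), 28 (G/A, transition), 35 (C/U, transition).
Of the 6 differences, 5 transitions and 1 transversion, so the answer is 5.

5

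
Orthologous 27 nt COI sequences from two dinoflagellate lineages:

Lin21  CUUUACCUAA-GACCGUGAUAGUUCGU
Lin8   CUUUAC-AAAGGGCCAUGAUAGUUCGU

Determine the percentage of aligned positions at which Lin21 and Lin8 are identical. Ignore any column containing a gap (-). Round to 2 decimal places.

88.00%

Excluding the 2 gap columns leaves 25 comparable sites.
Mismatches occur at site 8 (U↔A), site 13 (A↔G), site 16 (G↔A).
22 of the 25 comparable sites match, so the percent identity is 22/25 × 100 = 88.00%.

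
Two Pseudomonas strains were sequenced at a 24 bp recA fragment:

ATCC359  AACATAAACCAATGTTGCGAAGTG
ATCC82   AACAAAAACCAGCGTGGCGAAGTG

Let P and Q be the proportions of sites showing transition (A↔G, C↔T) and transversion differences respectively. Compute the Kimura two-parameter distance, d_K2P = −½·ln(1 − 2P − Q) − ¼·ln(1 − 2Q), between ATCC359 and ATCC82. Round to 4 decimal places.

Differing sites — 5:T/A (Tv); 12:A/G (Ti); 13:T/C (Ti); 16:T/G (Tv).
Of the 4 differences, 2 transitions and 2 transversions over 24 sites: P = 2/24 = 0.083333, Q = 2/24 = 0.083333.
d = −0.5·ln(0.750001) − 0.25·ln(0.833334) = −0.5·(-0.287681) − 0.25·(-0.182321) = 0.1894.

0.1894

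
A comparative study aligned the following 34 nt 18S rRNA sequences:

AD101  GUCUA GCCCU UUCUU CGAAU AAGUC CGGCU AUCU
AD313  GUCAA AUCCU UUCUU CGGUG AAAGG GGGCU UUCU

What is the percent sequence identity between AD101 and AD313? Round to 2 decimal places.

Mismatches occur at site 4 (U/A), site 6 (G/A), site 7 (C/U), site 18 (A/G), site 19 (A/U), site 20 (U/G), site 23 (G/A), site 24 (U/G), site 25 (C/G), site 26 (C/G), site 31 (A/U).
23 of the 34 sites match, so the percent identity is 23/34 × 100 = 67.65%.

67.65%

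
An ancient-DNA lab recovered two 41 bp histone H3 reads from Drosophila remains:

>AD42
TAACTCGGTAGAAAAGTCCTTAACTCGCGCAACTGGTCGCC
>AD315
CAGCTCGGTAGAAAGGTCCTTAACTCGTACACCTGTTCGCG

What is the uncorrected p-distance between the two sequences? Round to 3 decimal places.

0.195

The sequences differ at positions 1 (T/C), 3 (A/G), 15 (A/G), 28 (C/T), 29 (G/A), 32 (A/C), 36 (G/T), 41 (C/G).
There are 8 differences over 41 sites, so p = 8/41 = 0.195.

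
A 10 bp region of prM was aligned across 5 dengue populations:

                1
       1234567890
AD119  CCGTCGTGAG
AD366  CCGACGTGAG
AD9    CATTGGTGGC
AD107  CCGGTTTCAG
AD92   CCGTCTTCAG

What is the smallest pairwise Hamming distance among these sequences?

1

Pairwise Hamming distances:
  AD119 vs AD366: 1
  AD119 vs AD9: 5
  AD119 vs AD107: 4
  AD119 vs AD92: 2
  AD366 vs AD9: 6
  AD366 vs AD107: 4
  AD366 vs AD92: 3
  AD9 vs AD107: 8
  AD9 vs AD92: 7
  AD107 vs AD92: 2
The smallest is 1, between AD119 and AD366.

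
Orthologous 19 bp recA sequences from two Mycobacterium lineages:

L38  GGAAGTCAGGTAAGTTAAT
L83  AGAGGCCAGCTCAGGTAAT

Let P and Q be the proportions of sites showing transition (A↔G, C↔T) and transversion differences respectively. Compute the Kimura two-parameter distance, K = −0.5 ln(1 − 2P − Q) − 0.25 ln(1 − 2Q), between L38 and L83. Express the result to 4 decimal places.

The sequences differ at positions 1 (G/A, transition), 4 (A/G, transition), 6 (T/C, transition), 10 (G/C, transversion), 12 (A/C, transversion), 15 (T/G, transversion).
Of the 6 differences, 3 transitions and 3 transversions over 19 sites: P = 3/19 = 0.157895, Q = 3/19 = 0.157895.
d = −0.5·ln(0.526315) − 0.25·ln(0.684210) = −0.5·(-0.641855) − 0.25·(-0.379490) = 0.4158.

0.4158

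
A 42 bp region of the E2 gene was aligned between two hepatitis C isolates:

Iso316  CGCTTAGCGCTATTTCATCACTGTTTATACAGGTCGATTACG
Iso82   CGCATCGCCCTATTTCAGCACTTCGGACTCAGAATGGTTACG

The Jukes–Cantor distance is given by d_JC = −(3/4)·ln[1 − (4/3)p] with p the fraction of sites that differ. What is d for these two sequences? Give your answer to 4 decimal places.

Mismatches occur at site 4 (T/A), site 6 (A/C), site 9 (G/C), site 18 (T/G), site 23 (G/T), site 24 (T/C), site 25 (T/G), site 26 (T/G), site 28 (T/C), site 29 (A/T), site 33 (G/A), site 34 (T/A), site 35 (C/T), site 37 (A/G).
p = 14/42 = 0.333333.
d = −0.75 · ln(1 − (4/3)·0.333333) = −0.75 · ln(0.555556) = −0.75 · (-0.587786) = 0.4408.

0.4408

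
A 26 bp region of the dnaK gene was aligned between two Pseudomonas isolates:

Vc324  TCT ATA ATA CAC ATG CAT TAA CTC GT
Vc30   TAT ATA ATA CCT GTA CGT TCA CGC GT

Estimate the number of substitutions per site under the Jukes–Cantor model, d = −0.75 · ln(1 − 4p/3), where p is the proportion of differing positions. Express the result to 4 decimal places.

0.3961

The sequences differ at positions 2 (C/A), 11 (A/C), 12 (C/T), 13 (A/G), 15 (G/A), 17 (A/G), 20 (A/C), 23 (T/G).
p = 8/26 = 0.307692.
d = −0.75 · ln(1 − (4/3)·0.307692) = −0.75 · ln(0.589744) = −0.75 · (-0.528067) = 0.3961.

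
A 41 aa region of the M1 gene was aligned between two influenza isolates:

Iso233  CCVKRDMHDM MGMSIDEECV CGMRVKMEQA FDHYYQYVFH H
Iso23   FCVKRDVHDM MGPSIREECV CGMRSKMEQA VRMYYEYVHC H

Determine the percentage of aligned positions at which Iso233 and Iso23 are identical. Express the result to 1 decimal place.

73.2%

The sequences differ at positions 1 (C/F), 7 (M/V), 13 (M/P), 16 (D/R), 25 (V/S), 31 (F/V), 32 (D/R), 33 (H/M), 36 (Q/E), 39 (F/H), 40 (H/C).
30 of the 41 sites match, so the percent identity is 30/41 × 100 = 73.2%.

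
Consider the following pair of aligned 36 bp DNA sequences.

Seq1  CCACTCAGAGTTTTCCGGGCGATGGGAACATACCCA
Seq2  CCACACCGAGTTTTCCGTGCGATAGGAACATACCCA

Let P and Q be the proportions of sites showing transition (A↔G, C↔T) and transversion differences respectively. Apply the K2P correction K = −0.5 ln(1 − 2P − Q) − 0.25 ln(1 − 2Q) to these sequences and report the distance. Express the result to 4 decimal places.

0.1203

Differing sites — 5:T/A (Tv); 7:A/C (Tv); 18:G/T (Tv); 24:G/A (Ti).
Of the 4 differences, 1 transition and 3 transversions over 36 sites: P = 1/36 = 0.027778, Q = 3/36 = 0.083333.
d = −0.5·ln(0.861111) − 0.25·ln(0.833334) = −0.5·(-0.149532) − 0.25·(-0.182321) = 0.1203.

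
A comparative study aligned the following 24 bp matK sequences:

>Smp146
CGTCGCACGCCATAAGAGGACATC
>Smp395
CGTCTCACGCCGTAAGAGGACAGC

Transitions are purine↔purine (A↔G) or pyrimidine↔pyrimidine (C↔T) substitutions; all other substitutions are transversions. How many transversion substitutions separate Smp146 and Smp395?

2

Mismatches occur at site 5 (G→T, transversion), site 12 (A→G, transition), site 23 (T→G, transversion).
Of the 3 differences, 1 transition and 2 transversions, so the answer is 2.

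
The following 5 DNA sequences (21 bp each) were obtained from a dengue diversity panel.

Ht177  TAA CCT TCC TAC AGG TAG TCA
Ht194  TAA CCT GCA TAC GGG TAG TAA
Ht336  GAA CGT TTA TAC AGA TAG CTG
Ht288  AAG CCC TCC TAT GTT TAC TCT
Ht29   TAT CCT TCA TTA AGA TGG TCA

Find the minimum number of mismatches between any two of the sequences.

4

Pairwise Hamming distances:
  Ht177 vs Ht194: 4
  Ht177 vs Ht336: 8
  Ht177 vs Ht288: 9
  Ht177 vs Ht29: 6
  Ht194 vs Ht336: 9
  Ht194 vs Ht288: 11
  Ht194 vs Ht29: 8
  Ht336 vs Ht288: 14
  Ht336 vs Ht29: 10
  Ht288 vs Ht29: 12
The smallest is 4, between Ht177 and Ht194.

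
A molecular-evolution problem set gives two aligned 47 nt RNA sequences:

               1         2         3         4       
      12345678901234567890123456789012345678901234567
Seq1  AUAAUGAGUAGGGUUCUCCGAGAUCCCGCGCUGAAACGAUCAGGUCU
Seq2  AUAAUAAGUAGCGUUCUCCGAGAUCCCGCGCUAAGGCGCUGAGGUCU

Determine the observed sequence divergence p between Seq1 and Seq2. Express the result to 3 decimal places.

Mismatches occur at site 6 (G→A), site 12 (G→C), site 33 (G→A), site 35 (A→G), site 36 (A→G), site 39 (A→C), site 41 (C→G).
There are 7 differences over 47 sites, so p = 7/47 = 0.149.

0.149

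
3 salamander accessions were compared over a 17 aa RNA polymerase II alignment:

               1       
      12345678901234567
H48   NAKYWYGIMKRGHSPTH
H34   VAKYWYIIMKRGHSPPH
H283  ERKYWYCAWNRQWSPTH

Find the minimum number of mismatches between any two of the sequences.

3

Pairwise Hamming distances:
  H48 vs H34: 3
  H48 vs H283: 8
  H34 vs H283: 9
The smallest is 3, between H48 and H34.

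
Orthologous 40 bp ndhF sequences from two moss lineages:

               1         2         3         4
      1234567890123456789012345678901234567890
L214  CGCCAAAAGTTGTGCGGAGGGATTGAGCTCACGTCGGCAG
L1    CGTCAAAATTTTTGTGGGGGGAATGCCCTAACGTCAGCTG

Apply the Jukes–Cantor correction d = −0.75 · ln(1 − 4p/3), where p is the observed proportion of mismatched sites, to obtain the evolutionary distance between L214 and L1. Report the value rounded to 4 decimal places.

0.3426

The sequences differ at positions 3 (C/T), 9 (G/T), 12 (G/T), 15 (C/T), 18 (A/G), 23 (T/A), 26 (A/C), 27 (G/C), 30 (C/A), 36 (G/A), 39 (A/T).
p = 11/40 = 0.275000.
d = −0.75 · ln(1 − (4/3)·0.275000) = −0.75 · ln(0.633333) = −0.75 · (-0.456759) = 0.3426.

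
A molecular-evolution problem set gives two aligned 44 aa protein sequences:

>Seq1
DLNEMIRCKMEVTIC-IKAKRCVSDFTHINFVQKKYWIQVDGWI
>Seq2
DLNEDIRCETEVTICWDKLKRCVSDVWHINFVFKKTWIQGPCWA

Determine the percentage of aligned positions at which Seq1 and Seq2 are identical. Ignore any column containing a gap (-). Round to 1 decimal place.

69.8%

Excluding the 1 gap column leaves 43 comparable sites.
Differing sites — 5:M/D; 9:K/E; 10:M/T; 17:I/D; 19:A/L; 26:F/V; 27:T/W; 33:Q/F; 36:Y/T; 40:V/G; 41:D/P; 42:G/C; 44:I/A.
30 of the 43 comparable sites match, so the percent identity is 30/43 × 100 = 69.8%.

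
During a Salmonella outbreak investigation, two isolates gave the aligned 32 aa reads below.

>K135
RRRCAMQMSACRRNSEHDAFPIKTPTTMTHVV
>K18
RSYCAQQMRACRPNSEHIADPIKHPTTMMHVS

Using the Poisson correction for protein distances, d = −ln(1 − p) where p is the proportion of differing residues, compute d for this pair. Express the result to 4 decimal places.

Mismatches occur at site 2 (R↔S), site 3 (R↔Y), site 6 (M↔Q), site 9 (S↔R), site 13 (R↔P), site 18 (D↔I), site 20 (F↔D), site 24 (T↔H), site 29 (T↔M), site 32 (V↔S).
p = 10/32 = 0.312500.
d = −ln(1 − 0.312500) = −ln(0.687500) = 0.3747.

0.3747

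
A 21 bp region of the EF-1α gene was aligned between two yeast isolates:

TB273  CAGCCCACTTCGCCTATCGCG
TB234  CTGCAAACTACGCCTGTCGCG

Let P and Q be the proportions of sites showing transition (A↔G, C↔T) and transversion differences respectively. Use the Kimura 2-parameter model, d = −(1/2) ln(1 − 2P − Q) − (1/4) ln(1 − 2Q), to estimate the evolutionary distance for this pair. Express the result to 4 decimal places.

0.2881

The sequences differ at positions 2 (A/T, transversion), 5 (C/A, transversion), 6 (C/A, transversion), 10 (T/A, transversion), 16 (A/G, transition).
Of the 5 differences, 1 transition and 4 transversions over 21 sites: P = 1/21 = 0.047619, Q = 4/21 = 0.190476.
d = −0.5·ln(0.714286) − 0.25·ln(0.619048) = −0.5·(-0.336472) − 0.25·(-0.479572) = 0.2881.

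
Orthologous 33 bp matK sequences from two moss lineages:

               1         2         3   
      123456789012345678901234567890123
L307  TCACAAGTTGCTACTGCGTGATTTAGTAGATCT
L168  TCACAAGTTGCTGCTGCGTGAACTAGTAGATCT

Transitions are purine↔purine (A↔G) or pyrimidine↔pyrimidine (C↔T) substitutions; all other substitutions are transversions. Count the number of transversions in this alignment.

1

Mismatches occur at site 13 (A→G, transition), site 22 (T→A, transversion), site 23 (T→C, transition).
Of the 3 differences, 2 transitions and 1 transversion, so the answer is 1.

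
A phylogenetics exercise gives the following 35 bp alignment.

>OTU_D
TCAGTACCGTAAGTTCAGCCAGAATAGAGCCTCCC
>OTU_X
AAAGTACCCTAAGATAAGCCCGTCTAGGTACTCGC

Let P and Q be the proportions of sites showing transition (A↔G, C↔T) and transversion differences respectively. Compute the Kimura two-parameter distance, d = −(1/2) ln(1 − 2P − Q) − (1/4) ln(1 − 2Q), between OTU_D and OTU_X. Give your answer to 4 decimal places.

The sequences differ at positions 1 (T/A, transversion), 2 (C/A, transversion), 9 (G/C, transversion), 14 (T/A, transversion), 16 (C/A, transversion), 21 (A/C, transversion), 23 (A/T, transversion), 24 (A/C, transversion), 28 (A/G, transition), 29 (G/T, transversion), 30 (C/A, transversion), 34 (C/G, transversion).
Of the 12 differences, 1 transition and 11 transversions over 35 sites: P = 1/35 = 0.028571, Q = 11/35 = 0.314286.
d = −0.5·ln(0.628572) − 0.25·ln(0.371428) = −0.5·(-0.464305) − 0.25·(-0.990400) = 0.4798.

0.4798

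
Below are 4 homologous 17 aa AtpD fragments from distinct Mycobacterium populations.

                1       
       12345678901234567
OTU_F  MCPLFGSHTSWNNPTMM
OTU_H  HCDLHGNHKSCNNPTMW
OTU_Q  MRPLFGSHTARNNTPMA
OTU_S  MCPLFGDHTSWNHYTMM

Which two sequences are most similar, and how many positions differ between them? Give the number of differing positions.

Pairwise Hamming distances:
  OTU_F vs OTU_H: 7
  OTU_F vs OTU_Q: 6
  OTU_F vs OTU_S: 3
  OTU_H vs OTU_Q: 11
  OTU_H vs OTU_S: 9
  OTU_Q vs OTU_S: 8
The smallest is 3, between OTU_F and OTU_S.

3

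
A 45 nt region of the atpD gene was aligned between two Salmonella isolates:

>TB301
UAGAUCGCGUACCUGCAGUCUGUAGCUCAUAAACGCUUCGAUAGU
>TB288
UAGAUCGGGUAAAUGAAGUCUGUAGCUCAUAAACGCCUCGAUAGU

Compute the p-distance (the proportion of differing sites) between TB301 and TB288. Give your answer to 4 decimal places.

0.1111

Differing sites — 8:C/G; 12:C/A; 13:C/A; 16:C/A; 37:U/C.
There are 5 differences over 45 sites, so p = 5/45 = 0.1111.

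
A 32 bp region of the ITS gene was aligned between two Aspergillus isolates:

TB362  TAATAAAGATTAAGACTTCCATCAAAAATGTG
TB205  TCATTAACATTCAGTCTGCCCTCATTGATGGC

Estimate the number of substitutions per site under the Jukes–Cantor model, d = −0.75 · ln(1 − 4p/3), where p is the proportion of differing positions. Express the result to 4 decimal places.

0.5199

Mismatches occur at site 2 (A/C), site 5 (A/T), site 8 (G/C), site 12 (A/C), site 15 (A/T), site 18 (T/G), site 21 (A/C), site 25 (A/T), site 26 (A/T), site 27 (A/G), site 31 (T/G), site 32 (G/C).
p = 12/32 = 0.375000.
d = −0.75 · ln(1 − (4/3)·0.375000) = −0.75 · ln(0.500000) = −0.75 · (-0.693147) = 0.5199.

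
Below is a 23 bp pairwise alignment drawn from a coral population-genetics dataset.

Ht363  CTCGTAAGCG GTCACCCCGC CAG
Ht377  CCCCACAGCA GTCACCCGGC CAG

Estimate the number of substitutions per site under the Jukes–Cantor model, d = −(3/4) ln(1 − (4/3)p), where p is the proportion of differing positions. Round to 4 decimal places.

Mismatches occur at site 2 (T/C), site 4 (G/C), site 5 (T/A), site 6 (A/C), site 10 (G/A), site 18 (C/G).
p = 6/23 = 0.260870.
d = −0.75 · ln(1 − (4/3)·0.260870) = −0.75 · ln(0.652173) = −0.75 · (-0.427445) = 0.3206.

0.3206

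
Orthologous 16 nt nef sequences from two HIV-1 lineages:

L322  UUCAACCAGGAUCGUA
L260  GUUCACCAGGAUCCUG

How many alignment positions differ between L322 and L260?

The sequences differ at positions 1 (U/G), 3 (C/U), 4 (A/C), 14 (G/C), 16 (A/G).
That gives 5 mismatches out of 16 aligned sites, so the Hamming distance is 5.

5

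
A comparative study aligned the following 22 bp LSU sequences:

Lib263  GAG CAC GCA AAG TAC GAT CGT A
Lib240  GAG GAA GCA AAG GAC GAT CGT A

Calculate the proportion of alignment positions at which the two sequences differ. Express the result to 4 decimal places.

The sequences differ at positions 4 (C/G), 6 (C/A), 13 (T/G).
There are 3 differences over 22 sites, so p = 3/22 = 0.1364.

0.1364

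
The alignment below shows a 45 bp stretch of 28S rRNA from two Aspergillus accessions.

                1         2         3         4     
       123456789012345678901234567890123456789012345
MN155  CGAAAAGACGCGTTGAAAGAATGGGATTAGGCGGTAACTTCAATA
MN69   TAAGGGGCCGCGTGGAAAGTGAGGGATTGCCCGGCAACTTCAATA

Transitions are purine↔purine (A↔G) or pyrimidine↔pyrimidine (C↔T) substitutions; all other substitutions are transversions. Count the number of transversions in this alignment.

The sequences differ at positions 1 (C/T, transition), 2 (G/A, transition), 4 (A/G, transition), 5 (A/G, transition), 6 (A/G, transition), 8 (A/C, transversion), 14 (T/G, transversion), 20 (A/T, transversion), 21 (A/G, transition), 22 (T/A, transversion), 29 (A/G, transition), 30 (G/C, transversion), 31 (G/C, transversion), 35 (T/C, transition).
Of the 14 differences, 8 transitions and 6 transversions, so the answer is 6.

6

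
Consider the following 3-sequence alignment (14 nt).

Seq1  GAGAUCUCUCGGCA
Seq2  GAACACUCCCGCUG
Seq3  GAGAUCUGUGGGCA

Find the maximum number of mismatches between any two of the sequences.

9

Pairwise Hamming distances:
  Seq1 vs Seq2: 7
  Seq1 vs Seq3: 2
  Seq2 vs Seq3: 9
The largest is 9, between Seq2 and Seq3.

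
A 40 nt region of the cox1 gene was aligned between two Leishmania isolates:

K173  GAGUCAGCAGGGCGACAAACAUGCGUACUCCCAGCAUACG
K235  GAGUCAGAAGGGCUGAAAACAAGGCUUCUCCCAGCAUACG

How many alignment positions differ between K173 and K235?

The sequences differ at positions 8 (C/A), 14 (G/U), 15 (A/G), 16 (C/A), 22 (U/A), 24 (C/G), 25 (G/C), 27 (A/U).
That gives 8 mismatches out of 40 aligned sites, so the Hamming distance is 8.

8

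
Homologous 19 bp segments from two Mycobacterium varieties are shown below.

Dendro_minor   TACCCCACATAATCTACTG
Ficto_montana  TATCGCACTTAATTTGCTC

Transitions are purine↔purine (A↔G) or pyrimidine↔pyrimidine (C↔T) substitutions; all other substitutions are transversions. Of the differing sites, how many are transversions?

3

The sequences differ at positions 3 (C/T, transition), 5 (C/G, transversion), 9 (A/T, transversion), 14 (C/T, transition), 16 (A/G, transition), 19 (G/C, transversion).
Of the 6 differences, 3 transitions and 3 transversions, so the answer is 3.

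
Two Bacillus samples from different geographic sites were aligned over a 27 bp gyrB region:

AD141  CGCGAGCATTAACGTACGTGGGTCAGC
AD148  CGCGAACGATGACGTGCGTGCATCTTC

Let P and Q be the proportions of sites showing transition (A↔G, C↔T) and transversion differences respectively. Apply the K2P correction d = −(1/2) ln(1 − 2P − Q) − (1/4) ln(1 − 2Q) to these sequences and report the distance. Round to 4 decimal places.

Differing sites — 6:G/A (Ti); 8:A/G (Ti); 9:T/A (Tv); 11:A/G (Ti); 16:A/G (Ti); 21:G/C (Tv); 22:G/A (Ti); 25:A/T (Tv); 26:G/T (Tv).
Of the 9 differences, 5 transitions and 4 transversions over 27 sites: P = 5/27 = 0.185185, Q = 4/27 = 0.148148.
d = −0.5·ln(0.481482) − 0.25·ln(0.703704) = −0.5·(-0.730886) − 0.25·(-0.351397) = 0.4533.

0.4533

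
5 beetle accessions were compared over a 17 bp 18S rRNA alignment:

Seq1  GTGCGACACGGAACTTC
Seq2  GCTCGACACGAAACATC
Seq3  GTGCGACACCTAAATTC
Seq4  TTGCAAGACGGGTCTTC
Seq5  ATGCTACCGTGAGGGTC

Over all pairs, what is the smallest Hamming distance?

Pairwise Hamming distances:
  Seq1 vs Seq2: 4
  Seq1 vs Seq3: 3
  Seq1 vs Seq4: 5
  Seq1 vs Seq5: 8
  Seq2 vs Seq3: 6
  Seq2 vs Seq4: 9
  Seq2 vs Seq5: 11
  Seq3 vs Seq4: 8
  Seq3 vs Seq5: 9
  Seq4 vs Seq5: 10
The smallest is 3, between Seq1 and Seq3.

3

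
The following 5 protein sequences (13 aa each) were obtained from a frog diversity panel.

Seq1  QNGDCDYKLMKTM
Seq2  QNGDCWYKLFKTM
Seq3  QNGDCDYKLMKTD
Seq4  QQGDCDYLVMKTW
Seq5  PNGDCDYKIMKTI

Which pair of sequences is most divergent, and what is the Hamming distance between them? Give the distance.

Pairwise Hamming distances:
  Seq1 vs Seq2: 2
  Seq1 vs Seq3: 1
  Seq1 vs Seq4: 4
  Seq1 vs Seq5: 3
  Seq2 vs Seq3: 3
  Seq2 vs Seq4: 6
  Seq2 vs Seq5: 5
  Seq3 vs Seq4: 4
  Seq3 vs Seq5: 3
  Seq4 vs Seq5: 5
The largest is 6, between Seq2 and Seq4.

6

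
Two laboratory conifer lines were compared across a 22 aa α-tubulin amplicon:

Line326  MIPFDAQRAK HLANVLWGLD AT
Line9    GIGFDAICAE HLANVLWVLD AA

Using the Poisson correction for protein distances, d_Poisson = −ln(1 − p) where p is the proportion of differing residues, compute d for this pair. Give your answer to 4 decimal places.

Mismatches occur at site 1 (M↔G), site 3 (P↔G), site 7 (Q↔I), site 8 (R↔C), site 10 (K↔E), site 18 (G↔V), site 22 (T↔A).
p = 7/22 = 0.318182.
d = −ln(1 − 0.318182) = −ln(0.681818) = 0.3830.

0.3830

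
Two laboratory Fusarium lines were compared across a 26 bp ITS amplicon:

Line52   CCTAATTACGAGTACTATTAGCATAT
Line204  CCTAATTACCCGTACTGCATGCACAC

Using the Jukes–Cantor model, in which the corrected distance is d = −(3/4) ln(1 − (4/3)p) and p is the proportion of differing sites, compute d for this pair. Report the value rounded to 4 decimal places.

0.3961

Differing sites — 10:G/C; 11:A/C; 17:A/G; 18:T/C; 19:T/A; 20:A/T; 24:T/C; 26:T/C.
p = 8/26 = 0.307692.
d = −0.75 · ln(1 − (4/3)·0.307692) = −0.75 · ln(0.589744) = −0.75 · (-0.528067) = 0.3961.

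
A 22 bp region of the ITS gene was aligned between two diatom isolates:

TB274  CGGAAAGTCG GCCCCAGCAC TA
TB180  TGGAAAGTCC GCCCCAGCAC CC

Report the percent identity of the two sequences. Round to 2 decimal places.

81.82%

The sequences differ at positions 1 (C/T), 10 (G/C), 21 (T/C), 22 (A/C).
18 of the 22 sites match, so the percent identity is 18/22 × 100 = 81.82%.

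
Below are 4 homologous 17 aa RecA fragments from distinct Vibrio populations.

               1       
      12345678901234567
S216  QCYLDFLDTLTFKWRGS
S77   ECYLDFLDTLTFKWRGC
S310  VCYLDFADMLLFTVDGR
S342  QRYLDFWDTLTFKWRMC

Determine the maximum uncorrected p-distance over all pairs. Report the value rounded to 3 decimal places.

0.588

Pairwise Hamming distances:
  S216 vs S77: 2
  S216 vs S310: 8
  S216 vs S342: 4
  S77 vs S310: 8
  S77 vs S342: 4
  S310 vs S342: 10
The largest is 10 mismatches, between S310 and S342; p = 10/17 = 0.588.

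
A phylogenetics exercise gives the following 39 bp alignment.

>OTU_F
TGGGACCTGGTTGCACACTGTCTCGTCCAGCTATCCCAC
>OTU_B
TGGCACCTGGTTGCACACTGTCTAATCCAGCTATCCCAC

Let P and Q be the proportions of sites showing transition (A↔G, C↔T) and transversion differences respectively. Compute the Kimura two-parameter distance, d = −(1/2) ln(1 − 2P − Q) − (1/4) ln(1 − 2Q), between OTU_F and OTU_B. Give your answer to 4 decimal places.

Mismatches occur at site 4 (G/C, transversion), site 24 (C/A, transversion), site 25 (G/A, transition).
Of the 3 differences, 1 transition and 2 transversions over 39 sites: P = 1/39 = 0.025641, Q = 2/39 = 0.051282.
d = −0.5·ln(0.897436) − 0.25·ln(0.897436) = −0.5·(-0.108213) − 0.25·(-0.108213) = 0.0812.

0.0812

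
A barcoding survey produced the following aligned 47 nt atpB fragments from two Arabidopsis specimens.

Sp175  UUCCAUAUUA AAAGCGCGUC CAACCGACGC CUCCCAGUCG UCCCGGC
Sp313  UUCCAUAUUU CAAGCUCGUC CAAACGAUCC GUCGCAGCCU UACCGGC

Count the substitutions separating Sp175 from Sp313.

The sequences differ at positions 10 (A/U), 11 (A/C), 16 (G/U), 24 (C/A), 28 (C/U), 29 (G/C), 31 (C/G), 34 (C/G), 38 (U/C), 40 (G/U), 42 (C/A).
That gives 11 mismatches out of 47 aligned sites, so the Hamming distance is 11.

11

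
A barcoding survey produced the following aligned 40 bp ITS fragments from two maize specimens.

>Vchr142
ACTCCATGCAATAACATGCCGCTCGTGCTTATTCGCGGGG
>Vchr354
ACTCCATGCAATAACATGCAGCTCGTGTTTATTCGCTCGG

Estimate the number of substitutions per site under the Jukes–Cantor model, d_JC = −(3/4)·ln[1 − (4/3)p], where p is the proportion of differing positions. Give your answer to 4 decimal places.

Differing sites — 20:C/A; 28:C/T; 37:G/T; 38:G/C.
p = 4/40 = 0.100000.
d = −0.75 · ln(1 − (4/3)·0.100000) = −0.75 · ln(0.866667) = −0.75 · (-0.143100) = 0.1073.

0.1073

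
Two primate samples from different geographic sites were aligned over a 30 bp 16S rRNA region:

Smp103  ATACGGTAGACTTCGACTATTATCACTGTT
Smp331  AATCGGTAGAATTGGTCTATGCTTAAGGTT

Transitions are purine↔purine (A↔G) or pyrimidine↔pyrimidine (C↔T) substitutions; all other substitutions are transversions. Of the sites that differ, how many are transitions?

Mismatches occur at site 2 (T→A, transversion), site 3 (A→T, transversion), site 11 (C→A, transversion), site 14 (C→G, transversion), site 16 (A→T, transversion), site 21 (T→G, transversion), site 22 (A→C, transversion), site 24 (C→T, transition), site 26 (C→A, transversion), site 27 (T→G, transversion).
Of the 10 differences, 1 transition and 9 transversions, so the answer is 1.

1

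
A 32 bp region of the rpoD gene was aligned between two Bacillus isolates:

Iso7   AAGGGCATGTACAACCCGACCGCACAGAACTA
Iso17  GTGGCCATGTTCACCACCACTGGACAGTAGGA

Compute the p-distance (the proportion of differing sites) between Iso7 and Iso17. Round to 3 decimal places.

Mismatches occur at site 1 (A↔G), site 2 (A↔T), site 5 (G↔C), site 11 (A↔T), site 14 (A↔C), site 16 (C↔A), site 18 (G↔C), site 21 (C↔T), site 23 (C↔G), site 28 (A↔T), site 30 (C↔G), site 31 (T↔G).
There are 12 differences over 32 sites, so p = 12/32 = 0.375.

0.375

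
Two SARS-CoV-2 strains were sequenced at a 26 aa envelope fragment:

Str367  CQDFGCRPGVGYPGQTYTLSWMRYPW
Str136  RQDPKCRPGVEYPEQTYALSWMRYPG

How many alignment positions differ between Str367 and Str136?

Differing sites — 1:C/R; 4:F/P; 5:G/K; 11:G/E; 14:G/E; 18:T/A; 26:W/G.
That gives 7 mismatches out of 26 aligned sites, so the Hamming distance is 7.

7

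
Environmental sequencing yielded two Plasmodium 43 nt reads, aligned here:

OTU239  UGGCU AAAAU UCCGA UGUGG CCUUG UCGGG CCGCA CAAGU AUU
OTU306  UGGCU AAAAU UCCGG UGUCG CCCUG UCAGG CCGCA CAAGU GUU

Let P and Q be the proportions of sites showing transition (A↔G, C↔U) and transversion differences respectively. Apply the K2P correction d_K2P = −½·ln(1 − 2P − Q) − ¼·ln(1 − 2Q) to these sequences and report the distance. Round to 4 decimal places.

0.1293

Mismatches occur at site 15 (A→G, transition), site 19 (G→C, transversion), site 23 (U→C, transition), site 28 (G→A, transition), site 41 (A→G, transition).
Of the 5 differences, 4 transitions and 1 transversion over 43 sites: P = 4/43 = 0.093023, Q = 1/43 = 0.023256.
d = −0.5·ln(0.790698) − 0.25·ln(0.953488) = −0.5·(-0.234839) − 0.25·(-0.047628) = 0.1293.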